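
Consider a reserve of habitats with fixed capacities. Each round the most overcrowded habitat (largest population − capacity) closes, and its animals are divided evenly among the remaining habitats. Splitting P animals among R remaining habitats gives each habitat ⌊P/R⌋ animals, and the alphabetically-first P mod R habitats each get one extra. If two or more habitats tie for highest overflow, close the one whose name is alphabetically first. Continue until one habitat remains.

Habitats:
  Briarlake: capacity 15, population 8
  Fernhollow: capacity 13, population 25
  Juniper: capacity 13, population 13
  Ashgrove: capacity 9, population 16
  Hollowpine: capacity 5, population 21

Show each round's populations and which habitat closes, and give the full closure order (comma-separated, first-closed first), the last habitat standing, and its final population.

Round 1: Ashgrove=16 Briarlake=8 Fernhollow=25 Hollowpine=21 Juniper=13 → close Hollowpine (overflow 16)
  21÷4 = 5 each, +1 to first 1
Round 2: Ashgrove=22 Briarlake=13 Fernhollow=30 Juniper=18 → close Fernhollow (overflow 17)
  30÷3 = 10 each, +1 to first 0
Round 3: Ashgrove=32 Briarlake=23 Juniper=28 → close Ashgrove (overflow 23)
  32÷2 = 16 each, +1 to first 0
Round 4: Briarlake=39 Juniper=44 → close Juniper (overflow 31)
  44÷1 = 44 each, +1 to first 0

Closure order: Hollowpine, Fernhollow, Ashgrove, Juniper
Last habitat: Briarlake with 83 animals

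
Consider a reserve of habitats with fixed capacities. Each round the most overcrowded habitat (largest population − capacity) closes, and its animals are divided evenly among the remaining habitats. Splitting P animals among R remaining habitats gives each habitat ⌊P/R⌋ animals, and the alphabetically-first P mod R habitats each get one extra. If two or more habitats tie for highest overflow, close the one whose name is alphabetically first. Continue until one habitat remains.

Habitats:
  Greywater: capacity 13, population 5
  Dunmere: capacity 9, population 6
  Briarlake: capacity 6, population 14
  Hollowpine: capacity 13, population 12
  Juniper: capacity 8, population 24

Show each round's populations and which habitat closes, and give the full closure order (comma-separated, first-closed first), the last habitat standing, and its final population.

Closure order: Juniper, Briarlake, Hollowpine, Dunmere
Last habitat: Greywater with 61 animals

Round 1: Briarlake=14 Dunmere=6 Greywater=5 Hollowpine=12 Juniper=24 → close Juniper (overflow 16)
  24÷4 = 6 each, +1 to first 0
Round 2: Briarlake=20 Dunmere=12 Greywater=11 Hollowpine=18 → close Briarlake (overflow 14)
  20÷3 = 6 each, +1 to first 2
Round 3: Dunmere=19 Greywater=18 Hollowpine=24 → close Hollowpine (overflow 11)
  24÷2 = 12 each, +1 to first 0
Round 4: Dunmere=31 Greywater=30 → close Dunmere (overflow 22)
  31÷1 = 31 each, +1 to first 0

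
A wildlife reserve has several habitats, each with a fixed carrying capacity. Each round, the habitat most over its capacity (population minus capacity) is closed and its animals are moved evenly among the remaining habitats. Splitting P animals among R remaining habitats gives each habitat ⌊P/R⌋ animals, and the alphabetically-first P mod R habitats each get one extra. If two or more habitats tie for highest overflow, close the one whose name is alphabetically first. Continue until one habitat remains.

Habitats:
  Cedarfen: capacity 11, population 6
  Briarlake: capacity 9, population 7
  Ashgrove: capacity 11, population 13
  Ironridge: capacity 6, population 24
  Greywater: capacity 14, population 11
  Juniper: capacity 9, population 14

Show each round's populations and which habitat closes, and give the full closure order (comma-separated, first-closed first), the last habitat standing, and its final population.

Closure order: Ironridge, Juniper, Ashgrove, Briarlake, Cedarfen
Last habitat: Greywater with 75 animals

Round 1: Ashgrove=13 Briarlake=7 Cedarfen=6 Greywater=11 Ironridge=24 Juniper=14 → close Ironridge (overflow 18)
  24÷5 = 4 each, +1 to first 4
Round 2: Ashgrove=18 Briarlake=12 Cedarfen=11 Greywater=16 Juniper=18 → close Juniper (overflow 9)
  18÷4 = 4 each, +1 to first 2
Round 3: Ashgrove=23 Briarlake=17 Cedarfen=15 Greywater=20 → close Ashgrove (overflow 12)
  23÷3 = 7 each, +1 to first 2
Round 4: Briarlake=25 Cedarfen=23 Greywater=27 → close Briarlake (overflow 16)
  25÷2 = 12 each, +1 to first 1
Round 5: Cedarfen=36 Greywater=39 → close Cedarfen (overflow 25)
  36÷1 = 36 each, +1 to first 0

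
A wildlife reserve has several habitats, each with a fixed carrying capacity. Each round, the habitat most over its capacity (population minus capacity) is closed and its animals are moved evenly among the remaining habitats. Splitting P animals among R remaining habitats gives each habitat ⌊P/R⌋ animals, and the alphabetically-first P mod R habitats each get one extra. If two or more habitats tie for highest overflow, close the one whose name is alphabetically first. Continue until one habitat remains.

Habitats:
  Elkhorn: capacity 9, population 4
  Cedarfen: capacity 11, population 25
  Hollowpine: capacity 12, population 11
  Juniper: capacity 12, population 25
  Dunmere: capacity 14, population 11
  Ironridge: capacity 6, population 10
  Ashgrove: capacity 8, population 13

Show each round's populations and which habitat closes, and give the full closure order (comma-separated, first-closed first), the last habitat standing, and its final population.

Round 1: Ashgrove=13 Cedarfen=25 Dunmere=11 Elkhorn=4 Hollowpine=11 Ironridge=10 Juniper=25 → close Cedarfen (overflow 14)
  25÷6 = 4 each, +1 to first 1
Round 2: Ashgrove=18 Dunmere=15 Elkhorn=8 Hollowpine=15 Ironridge=14 Juniper=29 → close Juniper (overflow 17)
  29÷5 = 5 each, +1 to first 4
Round 3: Ashgrove=24 Dunmere=21 Elkhorn=14 Hollowpine=21 Ironridge=19 → close Ashgrove (overflow 16)
  24÷4 = 6 each, +1 to first 0
Round 4: Dunmere=27 Elkhorn=20 Hollowpine=27 Ironridge=25 → close Ironridge (overflow 19)
  25÷3 = 8 each, +1 to first 1
Round 5: Dunmere=36 Elkhorn=28 Hollowpine=35 → close Hollowpine (overflow 23)
  35÷2 = 17 each, +1 to first 1
Round 6: Dunmere=54 Elkhorn=45 → close Dunmere (overflow 40)
  54÷1 = 54 each, +1 to first 0

Closure order: Cedarfen, Juniper, Ashgrove, Ironridge, Hollowpine, Dunmere
Last habitat: Elkhorn with 99 animals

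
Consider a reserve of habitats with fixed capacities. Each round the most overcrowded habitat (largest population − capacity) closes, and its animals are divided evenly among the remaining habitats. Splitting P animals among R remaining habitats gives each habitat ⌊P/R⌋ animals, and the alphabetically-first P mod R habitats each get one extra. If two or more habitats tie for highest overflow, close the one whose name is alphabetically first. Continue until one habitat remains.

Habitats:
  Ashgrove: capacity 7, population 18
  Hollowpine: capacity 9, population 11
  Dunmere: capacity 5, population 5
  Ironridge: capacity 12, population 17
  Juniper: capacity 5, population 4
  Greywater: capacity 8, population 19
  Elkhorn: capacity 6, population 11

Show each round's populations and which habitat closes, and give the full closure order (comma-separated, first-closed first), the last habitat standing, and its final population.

Round 1: Ashgrove=18 Dunmere=5 Elkhorn=11 Greywater=19 Hollowpine=11 Ironridge=17 Juniper=4 → close Ashgrove (overflow 11)
  18÷6 = 3 each, +1 to first 0
Round 2: Dunmere=8 Elkhorn=14 Greywater=22 Hollowpine=14 Ironridge=20 Juniper=7 → close Greywater (overflow 14)
  22÷5 = 4 each, +1 to first 2
Round 3: Dunmere=13 Elkhorn=19 Hollowpine=18 Ironridge=24 Juniper=11 → close Elkhorn (overflow 13)
  19÷4 = 4 each, +1 to first 3
Round 4: Dunmere=18 Hollowpine=23 Ironridge=29 Juniper=15 → close Ironridge (overflow 17)
  29÷3 = 9 each, +1 to first 2
Round 5: Dunmere=28 Hollowpine=33 Juniper=24 → close Hollowpine (overflow 24)
  33÷2 = 16 each, +1 to first 1
Round 6: Dunmere=45 Juniper=40 → close Dunmere (overflow 40)
  45÷1 = 45 each, +1 to first 0

Closure order: Ashgrove, Greywater, Elkhorn, Ironridge, Hollowpine, Dunmere
Last habitat: Juniper with 85 animals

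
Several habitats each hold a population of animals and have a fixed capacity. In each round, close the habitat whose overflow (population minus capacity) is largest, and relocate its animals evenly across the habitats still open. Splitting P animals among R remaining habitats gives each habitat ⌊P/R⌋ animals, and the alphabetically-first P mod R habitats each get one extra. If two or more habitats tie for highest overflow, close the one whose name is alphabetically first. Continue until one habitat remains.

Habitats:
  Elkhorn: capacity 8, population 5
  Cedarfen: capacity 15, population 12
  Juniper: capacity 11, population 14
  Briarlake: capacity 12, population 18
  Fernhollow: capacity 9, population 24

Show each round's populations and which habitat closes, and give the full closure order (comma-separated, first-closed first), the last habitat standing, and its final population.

Closure order: Fernhollow, Briarlake, Juniper, Cedarfen
Last habitat: Elkhorn with 73 animals

Round 1: Briarlake=18 Cedarfen=12 Elkhorn=5 Fernhollow=24 Juniper=14 → close Fernhollow (overflow 15)
  24÷4 = 6 each, +1 to first 0
Round 2: Briarlake=24 Cedarfen=18 Elkhorn=11 Juniper=20 → close Briarlake (overflow 12)
  24÷3 = 8 each, +1 to first 0
Round 3: Cedarfen=26 Elkhorn=19 Juniper=28 → close Juniper (overflow 17)
  28÷2 = 14 each, +1 to first 0
Round 4: Cedarfen=40 Elkhorn=33 → close Cedarfen (overflow 25)
  40÷1 = 40 each, +1 to first 0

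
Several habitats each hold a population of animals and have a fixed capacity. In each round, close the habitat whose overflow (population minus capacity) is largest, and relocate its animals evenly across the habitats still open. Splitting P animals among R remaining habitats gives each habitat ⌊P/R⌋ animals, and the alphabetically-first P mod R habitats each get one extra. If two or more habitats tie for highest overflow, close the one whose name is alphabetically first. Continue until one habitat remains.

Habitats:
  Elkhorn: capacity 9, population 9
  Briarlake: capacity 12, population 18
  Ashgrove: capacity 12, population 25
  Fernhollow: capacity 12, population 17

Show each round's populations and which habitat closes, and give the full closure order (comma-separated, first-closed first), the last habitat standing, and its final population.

Round 1: Ashgrove=25 Briarlake=18 Elkhorn=9 Fernhollow=17 → close Ashgrove (overflow 13)
  25÷3 = 8 each, +1 to first 1
Round 2: Briarlake=27 Elkhorn=17 Fernhollow=25 → close Briarlake (overflow 15)
  27÷2 = 13 each, +1 to first 1
Round 3: Elkhorn=31 Fernhollow=38 → close Fernhollow (overflow 26)
  38÷1 = 38 each, +1 to first 0

Closure order: Ashgrove, Briarlake, Fernhollow
Last habitat: Elkhorn with 69 animals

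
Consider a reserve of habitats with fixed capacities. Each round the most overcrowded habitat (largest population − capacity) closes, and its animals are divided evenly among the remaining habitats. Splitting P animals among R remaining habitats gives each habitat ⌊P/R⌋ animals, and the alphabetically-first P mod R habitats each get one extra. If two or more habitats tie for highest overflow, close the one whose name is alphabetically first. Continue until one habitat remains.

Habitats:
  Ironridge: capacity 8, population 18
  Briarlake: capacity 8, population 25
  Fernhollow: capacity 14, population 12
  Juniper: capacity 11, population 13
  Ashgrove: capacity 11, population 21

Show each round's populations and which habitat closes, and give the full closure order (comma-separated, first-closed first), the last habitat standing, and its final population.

Closure order: Briarlake, Ashgrove, Ironridge, Juniper
Last habitat: Fernhollow with 89 animals

Round 1: Ashgrove=21 Briarlake=25 Fernhollow=12 Ironridge=18 Juniper=13 → close Briarlake (overflow 17)
  25÷4 = 6 each, +1 to first 1
Round 2: Ashgrove=28 Fernhollow=18 Ironridge=24 Juniper=19 → close Ashgrove (overflow 17)
  28÷3 = 9 each, +1 to first 1
Round 3: Fernhollow=28 Ironridge=33 Juniper=28 → close Ironridge (overflow 25)
  33÷2 = 16 each, +1 to first 1
Round 4: Fernhollow=45 Juniper=44 → close Juniper (overflow 33)
  44÷1 = 44 each, +1 to first 0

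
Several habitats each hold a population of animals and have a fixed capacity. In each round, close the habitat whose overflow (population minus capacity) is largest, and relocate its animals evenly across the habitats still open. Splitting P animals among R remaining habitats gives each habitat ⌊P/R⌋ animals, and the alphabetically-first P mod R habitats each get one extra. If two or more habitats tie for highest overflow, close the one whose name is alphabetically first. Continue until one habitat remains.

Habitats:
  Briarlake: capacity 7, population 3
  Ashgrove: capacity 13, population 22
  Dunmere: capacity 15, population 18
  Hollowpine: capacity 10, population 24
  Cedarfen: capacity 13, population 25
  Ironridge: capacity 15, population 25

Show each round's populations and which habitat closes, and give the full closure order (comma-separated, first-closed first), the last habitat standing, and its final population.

Round 1: Ashgrove=22 Briarlake=3 Cedarfen=25 Dunmere=18 Hollowpine=24 Ironridge=25 → close Hollowpine (overflow 14)
  24÷5 = 4 each, +1 to first 4
Round 2: Ashgrove=27 Briarlake=8 Cedarfen=30 Dunmere=23 Ironridge=29 → close Cedarfen (overflow 17)
  30÷4 = 7 each, +1 to first 2
Round 3: Ashgrove=35 Briarlake=16 Dunmere=30 Ironridge=36 → close Ashgrove (overflow 22)
  35÷3 = 11 each, +1 to first 2
Round 4: Briarlake=28 Dunmere=42 Ironridge=47 → close Ironridge (overflow 32)
  47÷2 = 23 each, +1 to first 1
Round 5: Briarlake=52 Dunmere=65 → close Dunmere (overflow 50)
  65÷1 = 65 each, +1 to first 0

Closure order: Hollowpine, Cedarfen, Ashgrove, Ironridge, Dunmere
Last habitat: Briarlake with 117 animals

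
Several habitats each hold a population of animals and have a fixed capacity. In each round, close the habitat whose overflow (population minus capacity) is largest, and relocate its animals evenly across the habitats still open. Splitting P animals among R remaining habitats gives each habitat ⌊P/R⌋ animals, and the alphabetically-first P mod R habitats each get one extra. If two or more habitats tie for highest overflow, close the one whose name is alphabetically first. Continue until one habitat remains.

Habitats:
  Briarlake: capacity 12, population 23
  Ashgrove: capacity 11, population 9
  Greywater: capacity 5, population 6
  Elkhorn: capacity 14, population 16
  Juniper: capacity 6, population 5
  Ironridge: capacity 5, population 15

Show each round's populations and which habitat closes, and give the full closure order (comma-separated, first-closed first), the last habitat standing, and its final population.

Round 1: Ashgrove=9 Briarlake=23 Elkhorn=16 Greywater=6 Ironridge=15 Juniper=5 → close Briarlake (overflow 11)
  23÷5 = 4 each, +1 to first 3
Round 2: Ashgrove=14 Elkhorn=21 Greywater=11 Ironridge=19 Juniper=9 → close Ironridge (overflow 14)
  19÷4 = 4 each, +1 to first 3
Round 3: Ashgrove=19 Elkhorn=26 Greywater=16 Juniper=13 → close Elkhorn (overflow 12)
  26÷3 = 8 each, +1 to first 2
Round 4: Ashgrove=28 Greywater=25 Juniper=21 → close Greywater (overflow 20)
  25÷2 = 12 each, +1 to first 1
Round 5: Ashgrove=41 Juniper=33 → close Ashgrove (overflow 30)
  41÷1 = 41 each, +1 to first 0

Closure order: Briarlake, Ironridge, Elkhorn, Greywater, Ashgrove
Last habitat: Juniper with 74 animals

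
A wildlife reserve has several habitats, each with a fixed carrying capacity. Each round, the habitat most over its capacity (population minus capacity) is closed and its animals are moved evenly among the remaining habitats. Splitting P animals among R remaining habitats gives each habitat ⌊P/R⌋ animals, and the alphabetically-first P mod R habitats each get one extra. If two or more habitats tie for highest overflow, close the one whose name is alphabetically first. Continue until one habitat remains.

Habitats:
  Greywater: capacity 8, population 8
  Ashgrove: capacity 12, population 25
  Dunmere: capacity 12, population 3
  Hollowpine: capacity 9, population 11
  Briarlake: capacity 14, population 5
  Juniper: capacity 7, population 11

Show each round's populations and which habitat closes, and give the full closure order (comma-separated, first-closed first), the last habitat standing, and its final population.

Round 1: Ashgrove=25 Briarlake=5 Dunmere=3 Greywater=8 Hollowpine=11 Juniper=11 → close Ashgrove (overflow 13)
  25÷5 = 5 each, +1 to first 0
Round 2: Briarlake=10 Dunmere=8 Greywater=13 Hollowpine=16 Juniper=16 → close Juniper (overflow 9)
  16÷4 = 4 each, +1 to first 0
Round 3: Briarlake=14 Dunmere=12 Greywater=17 Hollowpine=20 → close Hollowpine (overflow 11)
  20÷3 = 6 each, +1 to first 2
Round 4: Briarlake=21 Dunmere=19 Greywater=23 → close Greywater (overflow 15)
  23÷2 = 11 each, +1 to first 1
Round 5: Briarlake=33 Dunmere=30 → close Briarlake (overflow 19)
  33÷1 = 33 each, +1 to first 0

Closure order: Ashgrove, Juniper, Hollowpine, Greywater, Briarlake
Last habitat: Dunmere with 63 animals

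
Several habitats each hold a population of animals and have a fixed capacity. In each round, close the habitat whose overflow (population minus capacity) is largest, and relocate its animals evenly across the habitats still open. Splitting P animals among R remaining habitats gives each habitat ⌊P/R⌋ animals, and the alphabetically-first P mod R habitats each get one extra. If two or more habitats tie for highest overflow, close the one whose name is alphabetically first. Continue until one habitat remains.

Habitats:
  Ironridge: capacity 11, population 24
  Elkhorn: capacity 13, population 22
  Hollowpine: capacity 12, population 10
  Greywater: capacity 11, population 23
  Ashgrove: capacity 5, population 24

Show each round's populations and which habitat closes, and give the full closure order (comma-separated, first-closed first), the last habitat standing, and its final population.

Closure order: Ashgrove, Ironridge, Greywater, Elkhorn
Last habitat: Hollowpine with 103 animals

Round 1: Ashgrove=24 Elkhorn=22 Greywater=23 Hollowpine=10 Ironridge=24 → close Ashgrove (overflow 19)
  24÷4 = 6 each, +1 to first 0
Round 2: Elkhorn=28 Greywater=29 Hollowpine=16 Ironridge=30 → close Ironridge (overflow 19)
  30÷3 = 10 each, +1 to first 0
Round 3: Elkhorn=38 Greywater=39 Hollowpine=26 → close Greywater (overflow 28)
  39÷2 = 19 each, +1 to first 1
Round 4: Elkhorn=58 Hollowpine=45 → close Elkhorn (overflow 45)
  58÷1 = 58 each, +1 to first 0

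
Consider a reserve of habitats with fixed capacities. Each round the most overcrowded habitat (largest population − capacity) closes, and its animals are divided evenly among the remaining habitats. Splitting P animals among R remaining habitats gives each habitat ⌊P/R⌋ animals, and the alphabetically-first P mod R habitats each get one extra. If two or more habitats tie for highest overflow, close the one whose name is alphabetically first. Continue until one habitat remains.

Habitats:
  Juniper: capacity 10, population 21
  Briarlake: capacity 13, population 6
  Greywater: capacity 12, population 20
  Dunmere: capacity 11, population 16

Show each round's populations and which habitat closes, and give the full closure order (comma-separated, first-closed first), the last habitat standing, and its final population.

Round 1: Briarlake=6 Dunmere=16 Greywater=20 Juniper=21 → close Juniper (overflow 11)
  21÷3 = 7 each, +1 to first 0
Round 2: Briarlake=13 Dunmere=23 Greywater=27 → close Greywater (overflow 15)
  27÷2 = 13 each, +1 to first 1
Round 3: Briarlake=27 Dunmere=36 → close Dunmere (overflow 25)
  36÷1 = 36 each, +1 to first 0

Closure order: Juniper, Greywater, Dunmere
Last habitat: Briarlake with 63 animals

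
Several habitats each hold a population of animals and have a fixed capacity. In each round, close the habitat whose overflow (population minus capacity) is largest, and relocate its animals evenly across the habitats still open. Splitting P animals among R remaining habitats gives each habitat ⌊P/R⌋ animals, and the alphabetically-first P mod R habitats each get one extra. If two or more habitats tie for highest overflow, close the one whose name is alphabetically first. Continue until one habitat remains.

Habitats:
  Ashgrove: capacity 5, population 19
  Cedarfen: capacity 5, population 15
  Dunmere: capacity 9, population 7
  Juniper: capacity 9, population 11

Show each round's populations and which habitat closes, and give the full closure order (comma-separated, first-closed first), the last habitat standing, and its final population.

Closure order: Ashgrove, Cedarfen, Juniper
Last habitat: Dunmere with 52 animals

Round 1: Ashgrove=19 Cedarfen=15 Dunmere=7 Juniper=11 → close Ashgrove (overflow 14)
  19÷3 = 6 each, +1 to first 1
Round 2: Cedarfen=22 Dunmere=13 Juniper=17 → close Cedarfen (overflow 17)
  22÷2 = 11 each, +1 to first 0
Round 3: Dunmere=24 Juniper=28 → close Juniper (overflow 19)
  28÷1 = 28 each, +1 to first 0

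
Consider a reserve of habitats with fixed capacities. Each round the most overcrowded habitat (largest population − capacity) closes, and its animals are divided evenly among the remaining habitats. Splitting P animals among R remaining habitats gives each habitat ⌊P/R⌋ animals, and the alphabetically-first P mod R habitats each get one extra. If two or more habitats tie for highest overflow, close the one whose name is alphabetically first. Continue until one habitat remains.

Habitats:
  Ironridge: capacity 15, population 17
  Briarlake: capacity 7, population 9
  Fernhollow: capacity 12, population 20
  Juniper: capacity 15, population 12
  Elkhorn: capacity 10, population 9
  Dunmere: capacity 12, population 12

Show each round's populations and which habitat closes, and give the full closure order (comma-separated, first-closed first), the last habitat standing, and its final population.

Closure order: Fernhollow, Briarlake, Ironridge, Dunmere, Elkhorn
Last habitat: Juniper with 79 animals

Round 1: Briarlake=9 Dunmere=12 Elkhorn=9 Fernhollow=20 Ironridge=17 Juniper=12 → close Fernhollow (overflow 8)
  20÷5 = 4 each, +1 to first 0
Round 2: Briarlake=13 Dunmere=16 Elkhorn=13 Ironridge=21 Juniper=16 → close Briarlake (overflow 6)
  13÷4 = 3 each, +1 to first 1
Round 3: Dunmere=20 Elkhorn=16 Ironridge=24 Juniper=19 → close Ironridge (overflow 9)
  24÷3 = 8 each, +1 to first 0
Round 4: Dunmere=28 Elkhorn=24 Juniper=27 → close Dunmere (overflow 16)
  28÷2 = 14 each, +1 to first 0
Round 5: Elkhorn=38 Juniper=41 → close Elkhorn (overflow 28)
  38÷1 = 38 each, +1 to first 0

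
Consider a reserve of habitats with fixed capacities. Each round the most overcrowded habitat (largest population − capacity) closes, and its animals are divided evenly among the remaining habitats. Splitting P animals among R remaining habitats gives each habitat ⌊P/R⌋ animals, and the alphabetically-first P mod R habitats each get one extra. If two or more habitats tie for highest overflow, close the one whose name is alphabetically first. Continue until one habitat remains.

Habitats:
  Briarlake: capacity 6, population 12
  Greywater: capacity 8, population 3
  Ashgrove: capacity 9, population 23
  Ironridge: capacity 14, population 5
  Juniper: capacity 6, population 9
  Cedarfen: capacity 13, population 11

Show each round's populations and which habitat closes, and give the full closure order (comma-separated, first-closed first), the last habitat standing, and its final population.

Round 1: Ashgrove=23 Briarlake=12 Cedarfen=11 Greywater=3 Ironridge=5 Juniper=9 → close Ashgrove (overflow 14)
  23÷5 = 4 each, +1 to first 3
Round 2: Briarlake=17 Cedarfen=16 Greywater=8 Ironridge=9 Juniper=13 → close Briarlake (overflow 11)
  17÷4 = 4 each, +1 to first 1
Round 3: Cedarfen=21 Greywater=12 Ironridge=13 Juniper=17 → close Juniper (overflow 11)
  17÷3 = 5 each, +1 to first 2
Round 4: Cedarfen=27 Greywater=18 Ironridge=18 → close Cedarfen (overflow 14)
  27÷2 = 13 each, +1 to first 1
Round 5: Greywater=32 Ironridge=31 → close Greywater (overflow 24)
  32÷1 = 32 each, +1 to first 0

Closure order: Ashgrove, Briarlake, Juniper, Cedarfen, Greywater
Last habitat: Ironridge with 63 animals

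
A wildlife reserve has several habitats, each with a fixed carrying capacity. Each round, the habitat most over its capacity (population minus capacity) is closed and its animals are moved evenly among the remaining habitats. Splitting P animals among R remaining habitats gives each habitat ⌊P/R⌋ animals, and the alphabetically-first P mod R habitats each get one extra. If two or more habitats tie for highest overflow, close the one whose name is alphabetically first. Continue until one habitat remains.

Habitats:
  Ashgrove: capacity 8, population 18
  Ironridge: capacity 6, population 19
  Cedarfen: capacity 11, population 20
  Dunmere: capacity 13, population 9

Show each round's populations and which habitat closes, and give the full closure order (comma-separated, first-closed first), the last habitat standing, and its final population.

Round 1: Ashgrove=18 Cedarfen=20 Dunmere=9 Ironridge=19 → close Ironridge (overflow 13)
  19÷3 = 6 each, +1 to first 1
Round 2: Ashgrove=25 Cedarfen=26 Dunmere=15 → close Ashgrove (overflow 17)
  25÷2 = 12 each, +1 to first 1
Round 3: Cedarfen=39 Dunmere=27 → close Cedarfen (overflow 28)
  39÷1 = 39 each, +1 to first 0

Closure order: Ironridge, Ashgrove, Cedarfen
Last habitat: Dunmere with 66 animals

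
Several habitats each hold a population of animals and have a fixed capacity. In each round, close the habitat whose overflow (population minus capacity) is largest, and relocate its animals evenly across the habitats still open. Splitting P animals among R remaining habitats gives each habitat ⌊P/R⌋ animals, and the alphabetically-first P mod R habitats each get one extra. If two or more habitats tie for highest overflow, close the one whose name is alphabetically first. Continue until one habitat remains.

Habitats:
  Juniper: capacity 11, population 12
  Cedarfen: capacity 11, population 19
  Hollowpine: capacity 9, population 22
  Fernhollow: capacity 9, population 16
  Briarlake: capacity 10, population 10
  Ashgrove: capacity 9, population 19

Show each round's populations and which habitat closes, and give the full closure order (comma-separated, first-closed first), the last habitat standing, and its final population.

Closure order: Hollowpine, Ashgrove, Cedarfen, Fernhollow, Briarlake
Last habitat: Juniper with 98 animals

Round 1: Ashgrove=19 Briarlake=10 Cedarfen=19 Fernhollow=16 Hollowpine=22 Juniper=12 → close Hollowpine (overflow 13)
  22÷5 = 4 each, +1 to first 2
Round 2: Ashgrove=24 Briarlake=15 Cedarfen=23 Fernhollow=20 Juniper=16 → close Ashgrove (overflow 15)
  24÷4 = 6 each, +1 to first 0
Round 3: Briarlake=21 Cedarfen=29 Fernhollow=26 Juniper=22 → close Cedarfen (overflow 18)
  29÷3 = 9 each, +1 to first 2
Round 4: Briarlake=31 Fernhollow=36 Juniper=31 → close Fernhollow (overflow 27)
  36÷2 = 18 each, +1 to first 0
Round 5: Briarlake=49 Juniper=49 → close Briarlake (overflow 39)
  49÷1 = 49 each, +1 to first 0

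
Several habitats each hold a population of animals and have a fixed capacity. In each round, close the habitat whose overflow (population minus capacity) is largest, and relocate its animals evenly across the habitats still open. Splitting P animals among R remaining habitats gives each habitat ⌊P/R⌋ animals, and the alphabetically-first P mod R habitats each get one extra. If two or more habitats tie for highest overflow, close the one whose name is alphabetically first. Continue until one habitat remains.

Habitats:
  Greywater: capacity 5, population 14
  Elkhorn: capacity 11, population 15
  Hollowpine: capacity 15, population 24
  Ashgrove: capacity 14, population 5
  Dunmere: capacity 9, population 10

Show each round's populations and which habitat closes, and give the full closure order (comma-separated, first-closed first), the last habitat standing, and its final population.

Round 1: Ashgrove=5 Dunmere=10 Elkhorn=15 Greywater=14 Hollowpine=24 → close Greywater (overflow 9)
  14÷4 = 3 each, +1 to first 2
Round 2: Ashgrove=9 Dunmere=14 Elkhorn=18 Hollowpine=27 → close Hollowpine (overflow 12)
  27÷3 = 9 each, +1 to first 0
Round 3: Ashgrove=18 Dunmere=23 Elkhorn=27 → close Elkhorn (overflow 16)
  27÷2 = 13 each, +1 to first 1
Round 4: Ashgrove=32 Dunmere=36 → close Dunmere (overflow 27)
  36÷1 = 36 each, +1 to first 0

Closure order: Greywater, Hollowpine, Elkhorn, Dunmere
Last habitat: Ashgrove with 68 animals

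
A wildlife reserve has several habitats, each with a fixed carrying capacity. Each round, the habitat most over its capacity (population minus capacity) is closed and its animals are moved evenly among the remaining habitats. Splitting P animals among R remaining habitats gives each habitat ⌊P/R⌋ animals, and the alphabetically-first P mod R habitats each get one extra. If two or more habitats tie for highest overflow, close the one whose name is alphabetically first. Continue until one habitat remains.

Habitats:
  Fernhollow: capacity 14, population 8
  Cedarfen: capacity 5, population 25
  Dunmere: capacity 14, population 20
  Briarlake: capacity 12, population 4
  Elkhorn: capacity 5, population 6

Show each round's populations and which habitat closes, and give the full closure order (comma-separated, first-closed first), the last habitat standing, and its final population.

Round 1: Briarlake=4 Cedarfen=25 Dunmere=20 Elkhorn=6 Fernhollow=8 → close Cedarfen (overflow 20)
  25÷4 = 6 each, +1 to first 1
Round 2: Briarlake=11 Dunmere=26 Elkhorn=12 Fernhollow=14 → close Dunmere (overflow 12)
  26÷3 = 8 each, +1 to first 2
Round 3: Briarlake=20 Elkhorn=21 Fernhollow=22 → close Elkhorn (overflow 16)
  21÷2 = 10 each, +1 to first 1
Round 4: Briarlake=31 Fernhollow=32 → close Briarlake (overflow 19)
  31÷1 = 31 each, +1 to first 0

Closure order: Cedarfen, Dunmere, Elkhorn, Briarlake
Last habitat: Fernhollow with 63 animals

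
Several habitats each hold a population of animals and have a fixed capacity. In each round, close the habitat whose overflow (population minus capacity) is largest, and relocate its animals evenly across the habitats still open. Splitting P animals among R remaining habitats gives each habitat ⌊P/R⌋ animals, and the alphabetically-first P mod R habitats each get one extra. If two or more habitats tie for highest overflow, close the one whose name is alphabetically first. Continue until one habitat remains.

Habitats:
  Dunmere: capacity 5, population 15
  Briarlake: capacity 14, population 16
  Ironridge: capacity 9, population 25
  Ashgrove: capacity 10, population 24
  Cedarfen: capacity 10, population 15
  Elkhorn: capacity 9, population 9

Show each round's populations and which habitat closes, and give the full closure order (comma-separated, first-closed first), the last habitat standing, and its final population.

Closure order: Ironridge, Ashgrove, Dunmere, Cedarfen, Briarlake
Last habitat: Elkhorn with 104 animals

Round 1: Ashgrove=24 Briarlake=16 Cedarfen=15 Dunmere=15 Elkhorn=9 Ironridge=25 → close Ironridge (overflow 16)
  25÷5 = 5 each, +1 to first 0
Round 2: Ashgrove=29 Briarlake=21 Cedarfen=20 Dunmere=20 Elkhorn=14 → close Ashgrove (overflow 19)
  29÷4 = 7 each, +1 to first 1
Round 3: Briarlake=29 Cedarfen=27 Dunmere=27 Elkhorn=21 → close Dunmere (overflow 22)
  27÷3 = 9 each, +1 to first 0
Round 4: Briarlake=38 Cedarfen=36 Elkhorn=30 → close Cedarfen (overflow 26)
  36÷2 = 18 each, +1 to first 0
Round 5: Briarlake=56 Elkhorn=48 → close Briarlake (overflow 42)
  56÷1 = 56 each, +1 to first 0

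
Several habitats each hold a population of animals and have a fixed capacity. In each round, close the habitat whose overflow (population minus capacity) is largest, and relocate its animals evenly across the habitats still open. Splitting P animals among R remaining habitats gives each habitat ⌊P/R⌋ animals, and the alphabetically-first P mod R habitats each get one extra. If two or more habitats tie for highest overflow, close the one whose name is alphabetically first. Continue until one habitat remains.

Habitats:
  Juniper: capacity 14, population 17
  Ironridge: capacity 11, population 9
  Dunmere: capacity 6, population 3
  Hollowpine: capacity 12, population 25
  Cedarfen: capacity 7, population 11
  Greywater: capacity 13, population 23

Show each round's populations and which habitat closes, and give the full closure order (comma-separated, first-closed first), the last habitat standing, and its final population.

Closure order: Hollowpine, Greywater, Cedarfen, Juniper, Ironridge
Last habitat: Dunmere with 88 animals

Round 1: Cedarfen=11 Dunmere=3 Greywater=23 Hollowpine=25 Ironridge=9 Juniper=17 → close Hollowpine (overflow 13)
  25÷5 = 5 each, +1 to first 0
Round 2: Cedarfen=16 Dunmere=8 Greywater=28 Ironridge=14 Juniper=22 → close Greywater (overflow 15)
  28÷4 = 7 each, +1 to first 0
Round 3: Cedarfen=23 Dunmere=15 Ironridge=21 Juniper=29 → close Cedarfen (overflow 16)
  23÷3 = 7 each, +1 to first 2
Round 4: Dunmere=23 Ironridge=29 Juniper=36 → close Juniper (overflow 22)
  36÷2 = 18 each, +1 to first 0
Round 5: Dunmere=41 Ironridge=47 → close Ironridge (overflow 36)
  47÷1 = 47 each, +1 to first 0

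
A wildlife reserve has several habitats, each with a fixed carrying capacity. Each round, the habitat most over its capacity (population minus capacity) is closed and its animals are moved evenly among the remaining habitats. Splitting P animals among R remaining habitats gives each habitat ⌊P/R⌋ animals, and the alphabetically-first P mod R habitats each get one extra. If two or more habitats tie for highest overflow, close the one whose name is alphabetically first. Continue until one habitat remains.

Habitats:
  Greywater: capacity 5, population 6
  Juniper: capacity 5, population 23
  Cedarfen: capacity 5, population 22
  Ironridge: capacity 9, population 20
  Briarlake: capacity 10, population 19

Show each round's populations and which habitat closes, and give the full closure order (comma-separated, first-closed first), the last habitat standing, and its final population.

Closure order: Juniper, Cedarfen, Briarlake, Ironridge
Last habitat: Greywater with 90 animals

Round 1: Briarlake=19 Cedarfen=22 Greywater=6 Ironridge=20 Juniper=23 → close Juniper (overflow 18)
  23÷4 = 5 each, +1 to first 3
Round 2: Briarlake=25 Cedarfen=28 Greywater=12 Ironridge=25 → close Cedarfen (overflow 23)
  28÷3 = 9 each, +1 to first 1
Round 3: Briarlake=35 Greywater=21 Ironridge=34 → close Briarlake (overflow 25)
  35÷2 = 17 each, +1 to first 1
Round 4: Greywater=39 Ironridge=51 → close Ironridge (overflow 42)
  51÷1 = 51 each, +1 to first 0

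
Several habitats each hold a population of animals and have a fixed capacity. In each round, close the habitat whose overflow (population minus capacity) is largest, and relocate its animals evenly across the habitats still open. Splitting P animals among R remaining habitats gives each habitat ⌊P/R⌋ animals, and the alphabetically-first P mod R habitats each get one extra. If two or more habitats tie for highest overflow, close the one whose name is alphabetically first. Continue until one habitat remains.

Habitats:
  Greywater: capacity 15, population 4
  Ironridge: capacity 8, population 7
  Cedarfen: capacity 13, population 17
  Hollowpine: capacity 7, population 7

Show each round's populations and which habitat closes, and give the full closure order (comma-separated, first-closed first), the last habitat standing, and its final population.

Round 1: Cedarfen=17 Greywater=4 Hollowpine=7 Ironridge=7 → close Cedarfen (overflow 4)
  17÷3 = 5 each, +1 to first 2
Round 2: Greywater=10 Hollowpine=13 Ironridge=12 → close Hollowpine (overflow 6)
  13÷2 = 6 each, +1 to first 1
Round 3: Greywater=17 Ironridge=18 → close Ironridge (overflow 10)
  18÷1 = 18 each, +1 to first 0

Closure order: Cedarfen, Hollowpine, Ironridge
Last habitat: Greywater with 35 animals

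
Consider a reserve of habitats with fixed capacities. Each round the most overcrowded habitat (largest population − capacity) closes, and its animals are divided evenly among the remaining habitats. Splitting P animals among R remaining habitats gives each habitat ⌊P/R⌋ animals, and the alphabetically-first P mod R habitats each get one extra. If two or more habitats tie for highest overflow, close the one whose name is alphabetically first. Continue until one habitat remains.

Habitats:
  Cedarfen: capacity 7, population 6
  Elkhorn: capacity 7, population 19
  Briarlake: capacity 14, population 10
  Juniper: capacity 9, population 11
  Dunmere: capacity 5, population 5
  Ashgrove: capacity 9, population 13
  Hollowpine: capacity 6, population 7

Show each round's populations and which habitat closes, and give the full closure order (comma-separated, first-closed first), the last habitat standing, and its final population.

Round 1: Ashgrove=13 Briarlake=10 Cedarfen=6 Dunmere=5 Elkhorn=19 Hollowpine=7 Juniper=11 → close Elkhorn (overflow 12)
  19÷6 = 3 each, +1 to first 1
Round 2: Ashgrove=17 Briarlake=13 Cedarfen=9 Dunmere=8 Hollowpine=10 Juniper=14 → close Ashgrove (overflow 8)
  17÷5 = 3 each, +1 to first 2
Round 3: Briarlake=17 Cedarfen=13 Dunmere=11 Hollowpine=13 Juniper=17 → close Juniper (overflow 8)
  17÷4 = 4 each, +1 to first 1
Round 4: Briarlake=22 Cedarfen=17 Dunmere=15 Hollowpine=17 → close Hollowpine (overflow 11)
  17÷3 = 5 each, +1 to first 2
Round 5: Briarlake=28 Cedarfen=23 Dunmere=20 → close Cedarfen (overflow 16)
  23÷2 = 11 each, +1 to first 1
Round 6: Briarlake=40 Dunmere=31 → close Briarlake (overflow 26)
  40÷1 = 40 each, +1 to first 0

Closure order: Elkhorn, Ashgrove, Juniper, Hollowpine, Cedarfen, Briarlake
Last habitat: Dunmere with 71 animals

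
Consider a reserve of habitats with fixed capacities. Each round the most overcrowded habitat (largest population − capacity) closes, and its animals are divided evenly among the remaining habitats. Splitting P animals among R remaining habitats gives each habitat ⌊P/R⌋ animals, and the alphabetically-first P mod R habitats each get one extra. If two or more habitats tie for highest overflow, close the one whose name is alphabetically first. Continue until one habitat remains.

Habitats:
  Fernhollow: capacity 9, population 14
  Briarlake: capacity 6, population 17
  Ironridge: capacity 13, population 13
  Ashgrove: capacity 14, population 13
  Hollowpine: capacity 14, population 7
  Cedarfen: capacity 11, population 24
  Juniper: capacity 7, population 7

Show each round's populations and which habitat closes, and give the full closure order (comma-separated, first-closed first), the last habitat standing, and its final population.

Round 1: Ashgrove=13 Briarlake=17 Cedarfen=24 Fernhollow=14 Hollowpine=7 Ironridge=13 Juniper=7 → close Cedarfen (overflow 13)
  24÷6 = 4 each, +1 to first 0
Round 2: Ashgrove=17 Briarlake=21 Fernhollow=18 Hollowpine=11 Ironridge=17 Juniper=11 → close Briarlake (overflow 15)
  21÷5 = 4 each, +1 to first 1
Round 3: Ashgrove=22 Fernhollow=22 Hollowpine=15 Ironridge=21 Juniper=15 → close Fernhollow (overflow 13)
  22÷4 = 5 each, +1 to first 2
Round 4: Ashgrove=28 Hollowpine=21 Ironridge=26 Juniper=20 → close Ashgrove (overflow 14)
  28÷3 = 9 each, +1 to first 1
Round 5: Hollowpine=31 Ironridge=35 Juniper=29 → close Ironridge (overflow 22)
  35÷2 = 17 each, +1 to first 1
Round 6: Hollowpine=49 Juniper=46 → close Juniper (overflow 39)
  46÷1 = 46 each, +1 to first 0

Closure order: Cedarfen, Briarlake, Fernhollow, Ashgrove, Ironridge, Juniper
Last habitat: Hollowpine with 95 animals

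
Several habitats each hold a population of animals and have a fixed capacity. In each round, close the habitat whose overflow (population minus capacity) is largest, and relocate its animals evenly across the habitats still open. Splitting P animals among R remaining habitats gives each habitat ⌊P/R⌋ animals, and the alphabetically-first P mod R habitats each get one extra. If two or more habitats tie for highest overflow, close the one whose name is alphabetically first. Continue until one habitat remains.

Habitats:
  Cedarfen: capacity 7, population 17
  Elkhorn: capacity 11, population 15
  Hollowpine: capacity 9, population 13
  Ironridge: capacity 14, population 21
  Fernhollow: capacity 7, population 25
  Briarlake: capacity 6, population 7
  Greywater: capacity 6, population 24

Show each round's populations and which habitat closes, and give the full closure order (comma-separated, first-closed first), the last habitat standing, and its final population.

Round 1: Briarlake=7 Cedarfen=17 Elkhorn=15 Fernhollow=25 Greywater=24 Hollowpine=13 Ironridge=21 → close Fernhollow (overflow 18)
  25÷6 = 4 each, +1 to first 1
Round 2: Briarlake=12 Cedarfen=21 Elkhorn=19 Greywater=28 Hollowpine=17 Ironridge=25 → close Greywater (overflow 22)
  28÷5 = 5 each, +1 to first 3
Round 3: Briarlake=18 Cedarfen=27 Elkhorn=25 Hollowpine=22 Ironridge=30 → close Cedarfen (overflow 20)
  27÷4 = 6 each, +1 to first 3
Round 4: Briarlake=25 Elkhorn=32 Hollowpine=29 Ironridge=36 → close Ironridge (overflow 22)
  36÷3 = 12 each, +1 to first 0
Round 5: Briarlake=37 Elkhorn=44 Hollowpine=41 → close Elkhorn (overflow 33)
  44÷2 = 22 each, +1 to first 0
Round 6: Briarlake=59 Hollowpine=63 → close Hollowpine (overflow 54)
  63÷1 = 63 each, +1 to first 0

Closure order: Fernhollow, Greywater, Cedarfen, Ironridge, Elkhorn, Hollowpine
Last habitat: Briarlake with 122 animals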